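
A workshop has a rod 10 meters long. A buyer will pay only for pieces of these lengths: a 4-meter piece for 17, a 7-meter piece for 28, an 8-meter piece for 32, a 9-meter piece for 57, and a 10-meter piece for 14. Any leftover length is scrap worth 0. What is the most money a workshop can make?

57

Let best[k] be the best obtainable value from length k. For each k, try every first piece i and keep the best of price[i] + best[k−i].
best[1] = 0
best[2] = 0
best[3] = 0
best[4] = 17
best[5] = 17
best[6] = 17
best[7] = max(17+0, 28+0) = 28
best[8] = max(17+17, 28+0, 32+0) = 34
best[9] = max(17+17, 28+0, 32+0, 57+0) = 57
best[10] = max(17+17, 28+0, 32+0, 57+0, 14+0) = 57
One optimal cutting: pieces 9 with 1 meter of scrap → 57.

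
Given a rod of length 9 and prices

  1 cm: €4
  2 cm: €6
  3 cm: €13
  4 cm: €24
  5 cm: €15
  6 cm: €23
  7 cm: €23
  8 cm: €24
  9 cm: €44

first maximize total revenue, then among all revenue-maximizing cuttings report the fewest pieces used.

3

Consider every possible first cut. r[k] is the best of p[i]+r[k−i] over all sellable i≤k.
r[1] = 4
r[2] = 8  (first piece 1, then r[1]=4)
r[3] = 13
r[4] = 24
r[5] = 28  (first piece 1, then r[4]=24)
r[6] = 32  (first piece 1, then r[5]=28)
r[7] = 37  (first piece 3, then r[4]=24)
r[8] = 48  (first piece 4, then r[4]=24)
r[9] = 52  (first piece 1, then r[8]=48)
Maximum revenue is €52.
Now minimize piece count subject to staying optimal: for each k, pieces[k] = 1 + min over i with p[i]+r[k−i]=r[k] of pieces[k−i].
pieces[6] = 3
pieces[7] = 2
pieces[8] = 2
pieces[9] = 3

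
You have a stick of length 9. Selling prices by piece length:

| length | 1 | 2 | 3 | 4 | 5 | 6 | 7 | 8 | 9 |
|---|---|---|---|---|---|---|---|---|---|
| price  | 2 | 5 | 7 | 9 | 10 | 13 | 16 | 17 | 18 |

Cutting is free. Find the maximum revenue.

22

Build v[k] bottom-up: v[k] = max over allowed piece i of (p[i] + v[k−i]).
v[1] = 2
v[2] = max(2+2, 5+0) = 5
v[3] = max(2+5, 5+2, 7+0) = 7
v[4] = max(2+7, 5+5, 7+2, 9+0) = 10
v[5] = max(2+10, 5+7, 7+5, 9+2, 10+0) = 12
v[6] = max(2+12, 5+10, 7+7, 9+5, 10+2, 13+0) = 15
v[7] = max(2+15, 5+12, 7+10, …, 13+2, 16+0) = 17
v[8] = max(2+17, 5+15, 7+12, …, 16+2, 17+0) = 20
v[9] = max(2+20, 5+17, 7+15, …, 17+2, 18+0) = 22
One optimal cutting: 2 + 2 + 2 + 2 + 1 → $5 + $5 + $5 + $5 + $2 = $22.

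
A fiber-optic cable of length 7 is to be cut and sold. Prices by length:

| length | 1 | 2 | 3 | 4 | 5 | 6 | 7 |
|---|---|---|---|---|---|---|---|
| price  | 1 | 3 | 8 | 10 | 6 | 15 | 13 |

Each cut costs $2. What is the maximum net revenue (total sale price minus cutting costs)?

16

Consider every possible first cut. v[k] is the best of p[i]+v[k−i] over all sellable i≤k, charging 2 whenever i<k.
v[1] = 1
v[2] = max(1+1-2, 3+0) = 3
v[3] = max(1+3-2, 3+1-2, 8+0) = 8
v[4] = max(1+8-2, 3+3-2, 8+1-2, 10+0) = 10
v[5] = max(1+10-2, 3+8-2, 8+3-2, 10+1-2, 6+0) = 9
v[6] = max(1+9-2, 3+10-2, 8+8-2, 10+3-2, 6+1-2, 15+0) = 15
v[7] = max(1+15-2, 3+9-2, 8+10-2, …, 15+1-2, 13+0) = 16
One optimal plan: pieces 4 + 3 (1 cut) → $18 − $2 = $16.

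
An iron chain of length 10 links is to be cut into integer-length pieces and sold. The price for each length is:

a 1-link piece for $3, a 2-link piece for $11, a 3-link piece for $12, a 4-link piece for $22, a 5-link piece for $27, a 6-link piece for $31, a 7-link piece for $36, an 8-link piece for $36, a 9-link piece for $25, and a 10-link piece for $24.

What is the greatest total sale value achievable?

55

Build v[k] bottom-up: v[k] = max over allowed piece i of (p[i] + v[k−i]).
v[1] = 3
v[2] = max(3+3, 11+0) = 11
v[3] = max(3+11, 11+3, 12+0) = 14
v[4] = max(3+14, 11+11, 12+3, 22+0) = 22
v[5] = max(3+22, 11+14, 12+11, 22+3, 27+0) = 27
v[6] = max(3+27, 11+22, 12+14, 22+11, 27+3, 31+0) = 33
v[7] = max(3+33, 11+27, 12+22, …, 31+3, 36+0) = 38
v[8] = max(3+38, 11+33, 12+27, …, 36+3, 36+0) = 44
v[9] = max(3+44, 11+38, 12+33, …, 36+3, 25+0) = 49
v[10] = max(3+49, 11+44, 12+38, …, 25+3, 24+0) = 55
One optimal cutting: 2 + 2 + 2 + 2 + 2 → $11 + $11 + $11 + $11 + $11 = $55.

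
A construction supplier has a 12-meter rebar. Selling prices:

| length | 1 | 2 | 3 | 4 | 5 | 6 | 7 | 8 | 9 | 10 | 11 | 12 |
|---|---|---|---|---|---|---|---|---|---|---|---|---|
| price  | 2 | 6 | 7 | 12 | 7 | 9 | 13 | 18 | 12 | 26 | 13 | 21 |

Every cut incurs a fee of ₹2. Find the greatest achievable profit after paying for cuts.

32

Consider every possible first cut. net[k] is the best of p[i]+net[k−i] over all sellable i≤k, charging 2 whenever i<k.
net[1] = 2
net[2] = max(2+2-2, 6+0) = 6
net[3] = max(2+6-2, 6+2-2, 7+0) = 7
net[4] = max(2+7-2, 6+6-2, 7+2-2, 12+0) = 12
net[5] = max(2+12-2, 6+7-2, 7+6-2, 12+2-2, 7+0) = 12
net[6] = max(2+12-2, 6+12-2, 7+7-2, 12+6-2, 7+2-2, 9+0) = 16
net[7] = max(2+16-2, 6+12-2, 7+12-2, …, 9+2-2, 13+0) = 17
net[8] = max(2+17-2, 6+16-2, 7+12-2, …, 13+2-2, 18+0) = 22
net[9] = max(2+22-2, 6+17-2, 7+16-2, …, 18+2-2, 12+0) = 22
net[10] = max(2+22-2, 6+22-2, 7+17-2, …, 12+2-2, 26+0) = 26
net[11] = max(2+26-2, 6+22-2, 7+22-2, …, 26+2-2, 13+0) = 27
net[12] = max(2+27-2, 6+26-2, 7+22-2, …, 13+2-2, 21+0) = 32
One optimal plan: pieces 4 + 4 + 4 (2 cuts) → ₹36 − ₹4 = ₹32.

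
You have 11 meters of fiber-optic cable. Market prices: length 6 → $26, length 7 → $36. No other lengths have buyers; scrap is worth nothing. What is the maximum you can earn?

Let r[k] be the best obtainable value from length k. For each k, try every first piece i and keep the best of price[i] + r[k−i].
r[1] = 0
r[2] = 0
r[3] = 0
r[4] = 0
r[5] = 0
r[6] = 26
r[7] = 36
r[8] = 36
r[9] = 36
r[10] = 36
r[11] = 36
One optimal cutting: pieces 7 with 4 meters of scrap → $36.

36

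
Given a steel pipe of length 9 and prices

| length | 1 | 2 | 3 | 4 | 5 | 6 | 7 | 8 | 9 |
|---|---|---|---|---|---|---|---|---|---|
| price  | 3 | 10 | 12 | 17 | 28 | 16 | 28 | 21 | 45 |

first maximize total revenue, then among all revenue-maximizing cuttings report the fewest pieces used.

3

Consider every possible first cut. r[k] is the best of p[i]+r[k−i] over all sellable i≤k.
r[1] = 3
r[2] = 10
r[3] = 13  (first piece 1, then r[2]=10)
r[4] = 20  (first piece 2, then r[2]=10)
r[5] = 28
r[6] = 31  (first piece 1, then r[5]=28)
r[7] = 38  (first piece 2, then r[5]=28)
r[8] = 41  (first piece 1, then r[7]=38)
r[9] = 48  (first piece 2, then r[7]=38)
Maximum revenue is $48.
Now minimize piece count subject to staying optimal: for each k, pieces[k] = 1 + min over i with p[i]+r[k−i]=r[k] of pieces[k−i].
pieces[6] = 2
pieces[7] = 2
pieces[8] = 3
pieces[9] = 3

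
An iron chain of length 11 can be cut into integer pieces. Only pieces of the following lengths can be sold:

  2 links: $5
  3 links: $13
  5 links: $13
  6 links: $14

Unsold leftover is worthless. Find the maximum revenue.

44

Consider every possible first cut. r[k] is the best of p[i]+r[k−i] over all sellable i≤k.
r[1] = 0
r[2] = 5
r[3] = 13
r[4] = 13
r[5] = 18  (first piece 2, then r[3]=13)
r[6] = 26  (first piece 3, then r[3]=13)
r[7] = 26
r[8] = 31  (first piece 2, then r[6]=26)
r[9] = 39  (first piece 3, then r[6]=26)
r[10] = 39
r[11] = 44  (first piece 2, then r[9]=39)
One optimal cutting: 3 + 3 + 3 + 2 → $44.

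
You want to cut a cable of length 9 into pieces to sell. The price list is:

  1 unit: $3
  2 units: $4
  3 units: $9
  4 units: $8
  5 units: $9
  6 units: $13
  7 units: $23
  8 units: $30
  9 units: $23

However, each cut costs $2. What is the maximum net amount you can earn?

Let net[k] be the best obtainable value from length k. For each k, try every first piece i and keep the best of price[i] + net[k−i] minus the 2 cut fee when i<k.
net[1] = 3
net[2] = max(3+3-2, 4+0) = 4
net[3] = max(3+4-2, 4+3-2, 9+0) = 9
net[4] = max(3+9-2, 4+4-2, 9+3-2, 8+0) = 10
net[5] = max(3+10-2, 4+9-2, 9+4-2, 8+3-2, 9+0) = 11
net[6] = max(3+11-2, 4+10-2, 9+9-2, 8+4-2, 9+3-2, 13+0) = 16
net[7] = max(3+16-2, 4+11-2, 9+10-2, …, 13+3-2, 23+0) = 23
net[8] = max(3+23-2, 4+16-2, 9+11-2, …, 23+3-2, 30+0) = 30
net[9] = max(3+30-2, 4+23-2, 9+16-2, …, 30+3-2, 23+0) = 31
One optimal plan: pieces 8 + 1 (1 cut) → $33 − $2 = $31.

31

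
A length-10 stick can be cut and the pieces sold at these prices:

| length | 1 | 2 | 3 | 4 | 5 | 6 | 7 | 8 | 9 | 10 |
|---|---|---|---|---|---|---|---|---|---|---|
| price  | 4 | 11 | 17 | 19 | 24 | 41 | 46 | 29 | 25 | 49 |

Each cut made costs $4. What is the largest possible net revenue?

59

Let r[k] be the best obtainable value from length k. For each k, try every first piece i and keep the best of price[i] + r[k−i] minus the 4 cut fee when i<k.
r[1] = 4
r[2] = 11
r[3] = 17
r[4] = 19
r[5] = 24  (first piece 2, then r[3]=17)
r[6] = 41
r[7] = 46
r[8] = 48  (first piece 2, then r[6]=41)
r[9] = 54  (first piece 3, then r[6]=41)
r[10] = 59  (first piece 3, then r[7]=46)
One optimal plan: pieces 7 + 3 (1 cut) → $63 − $4 = $59.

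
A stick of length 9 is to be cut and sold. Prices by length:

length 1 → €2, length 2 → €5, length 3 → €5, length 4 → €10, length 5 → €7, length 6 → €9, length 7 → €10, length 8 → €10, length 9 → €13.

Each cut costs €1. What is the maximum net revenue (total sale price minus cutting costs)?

20

Let v[k] be the best obtainable value from length k. For each k, try every first piece i and keep the best of price[i] + v[k−i] minus the 1 cut fee when i<k.
v[1] = 2
v[2] = max(2+2-1, 5+0) = 5
v[3] = max(2+5-1, 5+2-1, 5+0) = 6
v[4] = max(2+6-1, 5+5-1, 5+2-1, 10+0) = 10
v[5] = max(2+10-1, 5+6-1, 5+5-1, 10+2-1, 7+0) = 11
v[6] = max(2+11-1, 5+10-1, 5+6-1, 10+5-1, 7+2-1, 9+0) = 14
v[7] = max(2+14-1, 5+11-1, 5+10-1, …, 9+2-1, 10+0) = 15
v[8] = max(2+15-1, 5+14-1, 5+11-1, …, 10+2-1, 10+0) = 19
v[9] = max(2+19-1, 5+15-1, 5+14-1, …, 10+2-1, 13+0) = 20
One optimal plan: pieces 4 + 4 + 1 (2 cuts) → €22 − €2 = €20.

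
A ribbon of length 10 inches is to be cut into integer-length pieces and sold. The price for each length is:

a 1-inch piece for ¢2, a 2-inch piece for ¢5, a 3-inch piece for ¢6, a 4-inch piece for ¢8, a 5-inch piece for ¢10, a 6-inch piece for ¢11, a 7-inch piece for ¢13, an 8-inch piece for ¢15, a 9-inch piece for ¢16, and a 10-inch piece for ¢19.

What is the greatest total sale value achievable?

25

Consider every possible first cut. v[k] is the best of p[i]+v[k−i] over all sellable i≤k.
v[1] = 2
v[2] = 5
v[3] = 7  (first piece 1, then v[2]=5)
v[4] = 10  (first piece 2, then v[2]=5)
v[5] = 12  (first piece 1, then v[4]=10)
v[6] = 15  (first piece 2, then v[4]=10)
v[7] = 17  (first piece 1, then v[6]=15)
v[8] = 20  (first piece 2, then v[6]=15)
v[9] = 22  (first piece 1, then v[8]=20)
v[10] = 25  (first piece 2, then v[8]=20)
One optimal cutting: 2 + 2 + 2 + 2 + 2 → ¢5 + ¢5 + ¢5 + ¢5 + ¢5 = ¢25.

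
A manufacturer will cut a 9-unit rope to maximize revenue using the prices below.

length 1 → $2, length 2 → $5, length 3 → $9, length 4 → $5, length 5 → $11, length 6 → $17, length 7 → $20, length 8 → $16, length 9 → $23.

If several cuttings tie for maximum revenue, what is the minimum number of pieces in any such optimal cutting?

Let r[k] be the best obtainable value from length k. For each k, try every first piece i and keep the best of price[i] + r[k−i].
r[1] = 2
r[2] = 5
r[3] = 9
r[4] = 11  (first piece 1, then r[3]=9)
r[5] = 14  (first piece 2, then r[3]=9)
r[6] = 18  (first piece 3, then r[3]=9)
r[7] = 20  (first piece 1, then r[6]=18)
r[8] = 23  (first piece 2, then r[6]=18)
r[9] = 27  (first piece 3, then r[6]=18)
Maximum revenue is $27.
Now minimize piece count subject to staying optimal: for each k, pieces[k] = 1 + min over i with p[i]+r[k−i]=r[k] of pieces[k−i].
pieces[6] = 2
pieces[7] = 1
pieces[8] = 3
pieces[9] = 3

3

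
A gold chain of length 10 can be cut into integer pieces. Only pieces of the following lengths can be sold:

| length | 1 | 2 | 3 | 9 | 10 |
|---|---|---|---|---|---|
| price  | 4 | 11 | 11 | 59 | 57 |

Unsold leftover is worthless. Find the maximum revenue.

Let best[k] be the best obtainable value from length k. For each k, try every first piece i and keep the best of price[i] + best[k−i].
best[1] = 4
best[2] = max(4+4, 11+0) = 11
best[3] = max(4+11, 11+4, 11+0) = 15
best[4] = max(4+15, 11+11, 11+4) = 22
best[5] = max(4+22, 11+15, 11+11) = 26
best[6] = max(4+26, 11+22, 11+15) = 33
best[7] = max(4+33, 11+26, 11+22) = 37
best[8] = max(4+37, 11+33, 11+26) = 44
best[9] = max(4+44, 11+37, 11+33, 59+0) = 59
best[10] = max(4+59, 11+44, 11+37, 59+4, 57+0) = 63
One optimal cutting: 9 + 1 → $63.

63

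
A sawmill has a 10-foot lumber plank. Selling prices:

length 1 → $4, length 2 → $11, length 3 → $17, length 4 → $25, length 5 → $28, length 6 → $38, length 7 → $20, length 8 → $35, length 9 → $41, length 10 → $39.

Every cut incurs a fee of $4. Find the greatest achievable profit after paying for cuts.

59

Consider every possible first cut. r[k] is the best of p[i]+r[k−i] over all sellable i≤k, charging 4 whenever i<k.
r[1] = 4
r[2] = 11
r[3] = 17
r[4] = 25
r[5] = 28
r[6] = 38
r[7] = 38  (first piece 1, then r[6]=38)
r[8] = 46  (first piece 4, then r[4]=25)
r[9] = 51  (first piece 3, then r[6]=38)
r[10] = 59  (first piece 4, then r[6]=38)
One optimal plan: pieces 6 + 4 (1 cut) → $63 − $4 = $59.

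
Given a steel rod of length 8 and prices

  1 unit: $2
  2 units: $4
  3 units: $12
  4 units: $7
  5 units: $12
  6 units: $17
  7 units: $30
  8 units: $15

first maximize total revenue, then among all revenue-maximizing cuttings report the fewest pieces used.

2

Let r[k] be the best obtainable value from length k. For each k, try every first piece i and keep the best of price[i] + r[k−i].
r[1] = 2
r[2] = 4  (first piece 1, then r[1]=2)
r[3] = 12
r[4] = 14  (first piece 1, then r[3]=12)
r[5] = 16  (first piece 1, then r[4]=14)
r[6] = 24  (first piece 3, then r[3]=12)
r[7] = 30
r[8] = 32  (first piece 1, then r[7]=30)
Maximum revenue is $32.
Now minimize piece count subject to staying optimal: for each k, pieces[k] = 1 + min over i with p[i]+r[k−i]=r[k] of pieces[k−i].
pieces[5] = 2
pieces[6] = 2
pieces[7] = 1
pieces[8] = 2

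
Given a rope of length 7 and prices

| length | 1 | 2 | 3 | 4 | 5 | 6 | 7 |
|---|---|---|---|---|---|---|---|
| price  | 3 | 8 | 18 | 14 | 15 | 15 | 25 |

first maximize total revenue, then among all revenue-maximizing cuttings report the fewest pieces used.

Build r[k] bottom-up: r[k] = max over allowed piece i of (p[i] + r[k−i]).
r[1] = 3
r[2] = max(3+3, 8+0) = 8
r[3] = max(3+8, 8+3, 18+0) = 18
r[4] = max(3+18, 8+8, 18+3, 14+0) = 21
r[5] = max(3+21, 8+18, 18+8, 14+3, 15+0) = 26
r[6] = max(3+26, 8+21, 18+18, 14+8, 15+3, 15+0) = 36
r[7] = max(3+36, 8+26, 18+21, …, 15+3, 25+0) = 39
Maximum revenue is €39.
Now minimize piece count subject to staying optimal: for each k, pieces[k] = 1 + min over i with p[i]+r[k−i]=r[k] of pieces[k−i].
pieces[4] = 2
pieces[5] = 2
pieces[6] = 2
pieces[7] = 3

3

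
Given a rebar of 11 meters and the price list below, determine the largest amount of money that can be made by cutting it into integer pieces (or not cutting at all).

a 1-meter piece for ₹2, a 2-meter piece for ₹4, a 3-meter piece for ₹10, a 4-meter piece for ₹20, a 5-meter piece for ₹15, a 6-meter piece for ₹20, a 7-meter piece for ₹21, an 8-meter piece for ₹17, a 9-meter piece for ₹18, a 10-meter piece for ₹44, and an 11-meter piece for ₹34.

Consider every possible first cut. r[k] is the best of p[i]+r[k−i] over all sellable i≤k.
r[1] = 2
r[2] = 4  (first piece 1, then r[1]=2)
r[3] = 10
r[4] = 20
r[5] = 22  (first piece 1, then r[4]=20)
r[6] = 24  (first piece 1, then r[5]=22)
r[7] = 30  (first piece 3, then r[4]=20)
r[8] = 40  (first piece 4, then r[4]=20)
r[9] = 42  (first piece 1, then r[8]=40)
r[10] = 44  (first piece 1, then r[9]=42)
r[11] = 50  (first piece 3, then r[8]=40)
One optimal cutting: 4 + 4 + 3 → ₹20 + ₹20 + ₹10 = ₹50.

50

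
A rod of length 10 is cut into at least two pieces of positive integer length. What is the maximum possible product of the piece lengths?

36

Let m[k] be the best product for length k (with at least one cut). For each first piece i, the rest contributes max(k−i, m[k−i]).
m[2] = 1*max(1,0) = 1*1 = 1
m[3] = max(1*2, 2*1) = 2
m[4] = max(1*3, 2*2, 3*1) = 4
m[5] = max(1*4, 2*3, 3*2, 4*1) = 6
m[6] = max(1*6, 2*4, 3*3, 4*2, 5*1) = 9
m[7] = max(1*9, 2*6, 3*4, 4*3, 5*2, 6*1) = 12
m[8] = max(1*12, 2*9, 3*6, …, 6*2, 7*1) = 18
m[9] = max(1*18, 2*12, 3*9, …, 7*2, 8*1) = 27
m[10] = max(1*27, 2*18, 3*12, …, 8*2, 9*1) = 36
One optimal split: 3 + 3 + 2 + 2; product 3*3*2*2 = 36.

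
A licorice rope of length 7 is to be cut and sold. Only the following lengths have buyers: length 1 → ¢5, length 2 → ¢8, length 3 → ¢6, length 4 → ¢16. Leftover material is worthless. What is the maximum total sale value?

35

Build r[k] bottom-up: r[k] = max over allowed piece i of (p[i] + r[k−i]).
r[1] = 5
r[2] = max(5+5, 8+0) = 10
r[3] = max(5+10, 8+5, 6+0) = 15
r[4] = max(5+15, 8+10, 6+5, 16+0) = 20
r[5] = max(5+20, 8+15, 6+10, 16+5) = 25
r[6] = max(5+25, 8+20, 6+15, 16+10) = 30
r[7] = max(5+30, 8+25, 6+20, 16+15) = 35
One optimal cutting: 1 + 1 + 1 + 1 + 1 + 1 + 1 → ¢35.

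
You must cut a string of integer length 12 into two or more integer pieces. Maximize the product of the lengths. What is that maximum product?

Fill m[k] for k=2..12: at each k try every first piece i and multiply by the better of (k−i) uncut or m[k−i].
Small cases: m[2]=1, m[3]=2, m[4]=4, m[5]=6, m[6]=9, m[7]=12.
m[8] = 2×max(6,9) = 2×9 = 18
m[9] = 3×max(6,9) = 3×9 = 27
m[10] = 2×max(8,18) = 2×18 = 36
m[11] = 2×max(9,27) = 2×27 = 54
m[12] = 3×max(9,27) = 3×27 = 81
One optimal split: 3 + 3 + 3 + 3; product 3×3×3×3 = 81.

81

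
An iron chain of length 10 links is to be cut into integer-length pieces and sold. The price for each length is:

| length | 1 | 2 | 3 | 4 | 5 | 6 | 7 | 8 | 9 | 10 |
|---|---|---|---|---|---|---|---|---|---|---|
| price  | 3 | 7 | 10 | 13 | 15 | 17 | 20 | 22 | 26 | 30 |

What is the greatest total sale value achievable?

35

Build R[k] bottom-up: R[k] = max over allowed piece i of (p[i] + R[k−i]).
R[1] = 3
R[2] = 7
R[3] = 10  (first piece 1, then R[2]=7)
R[4] = 14  (first piece 2, then R[2]=7)
R[5] = 17  (first piece 1, then R[4]=14)
R[6] = 21  (first piece 2, then R[4]=14)
R[7] = 24  (first piece 1, then R[6]=21)
R[8] = 28  (first piece 2, then R[6]=21)
R[9] = 31  (first piece 1, then R[8]=28)
R[10] = 35  (first piece 2, then R[8]=28)
One optimal cutting: 2 + 2 + 2 + 2 + 2 → $7 + $7 + $7 + $7 + $7 = $35.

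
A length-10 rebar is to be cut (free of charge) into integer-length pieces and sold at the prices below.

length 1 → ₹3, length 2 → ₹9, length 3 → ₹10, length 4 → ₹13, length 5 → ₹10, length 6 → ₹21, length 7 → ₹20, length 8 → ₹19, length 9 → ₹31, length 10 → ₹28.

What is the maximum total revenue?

Consider every possible first cut. r[k] is the best of p[i]+r[k−i] over all sellable i≤k.
r[1] = 3
r[2] = 9
r[3] = 12  (first piece 1, then r[2]=9)
r[4] = 18  (first piece 2, then r[2]=9)
r[5] = 21  (first piece 1, then r[4]=18)
r[6] = 27  (first piece 2, then r[4]=18)
r[7] = 30  (first piece 1, then r[6]=27)
r[8] = 36  (first piece 2, then r[6]=27)
r[9] = 39  (first piece 1, then r[8]=36)
r[10] = 45  (first piece 2, then r[8]=36)
One optimal cutting: 2 + 2 + 2 + 2 + 2 → ₹9 + ₹9 + ₹9 + ₹9 + ₹9 = ₹45.

45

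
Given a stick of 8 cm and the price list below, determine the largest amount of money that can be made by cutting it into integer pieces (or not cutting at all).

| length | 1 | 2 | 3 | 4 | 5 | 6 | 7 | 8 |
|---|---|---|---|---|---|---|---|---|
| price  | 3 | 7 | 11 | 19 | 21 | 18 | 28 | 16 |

38

Build r[k] bottom-up: r[k] = max over allowed piece i of (p[i] + r[k−i]).
r[1] = 3
r[2] = max(3+3, 7+0) = 7
r[3] = max(3+7, 7+3, 11+0) = 11
r[4] = max(3+11, 7+7, 11+3, 19+0) = 19
r[5] = max(3+19, 7+11, 11+7, 19+3, 21+0) = 22
r[6] = max(3+22, 7+19, 11+11, 19+7, 21+3, 18+0) = 26
r[7] = max(3+26, 7+22, 11+19, …, 18+3, 28+0) = 30
r[8] = max(3+30, 7+26, 11+22, …, 28+3, 16+0) = 38
One optimal cutting: 4 + 4 → 19 + 19 = 38.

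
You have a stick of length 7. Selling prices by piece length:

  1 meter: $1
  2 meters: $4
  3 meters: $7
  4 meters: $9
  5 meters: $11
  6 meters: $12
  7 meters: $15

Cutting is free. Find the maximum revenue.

Let best[k] be the best obtainable value from length k. For each k, try every first piece i and keep the best of price[i] + best[k−i].
best[1] = 1
best[2] = 4
best[3] = 7
best[4] = 9
best[5] = 11  (first piece 2, then best[3]=7)
best[6] = 14  (first piece 3, then best[3]=7)
best[7] = 16  (first piece 3, then best[4]=9)
One optimal cutting: 4 + 3 → $9 + $7 = $16.

16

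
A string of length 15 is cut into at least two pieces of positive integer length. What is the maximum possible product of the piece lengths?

Define f[k] = max over 1≤i<k of i · max(k−i, f[k−i]); the inner max lets the remainder stay uncut if that's better.
f[2] = 1*max(1,0) = 1*1 = 1
f[3] = 1*max(2,1) = 1*2 = 2
f[4] = 2*max(2,1) = 2*2 = 4
f[5] = 2*max(3,2) = 2*3 = 6
f[6] = 3*max(3,2) = 3*3 = 9
f[7] = 2*max(5,6) = 2*6 = 12
f[8] = 2*max(6,9) = 2*9 = 18
f[9] = 3*max(6,9) = 3*9 = 27
f[10] = 2*max(8,18) = 2*18 = 36
f[11] = 2*max(9,27) = 2*27 = 54
f[12] = 3*max(9,27) = 3*27 = 81
f[13] = 2*max(11,54) = 2*54 = 108
f[14] = 2*max(12,81) = 2*81 = 162
f[15] = 3*max(12,81) = 3*81 = 243
One optimal split: 3 + 3 + 3 + 3 + 3; product 3*3*3*3*3 = 243.

243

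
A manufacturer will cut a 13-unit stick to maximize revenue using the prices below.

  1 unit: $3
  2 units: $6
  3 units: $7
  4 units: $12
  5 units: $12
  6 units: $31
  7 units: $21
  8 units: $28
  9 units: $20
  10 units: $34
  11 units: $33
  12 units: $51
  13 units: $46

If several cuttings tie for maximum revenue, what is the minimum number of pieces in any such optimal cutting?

3

Consider every possible first cut. r[k] is the best of p[i]+r[k−i] over all sellable i≤k.
r[1] = 3
r[2] = max(3+3, 6+0) = 6
r[3] = max(3+6, 6+3, 7+0) = 9
r[4] = max(3+9, 6+6, 7+3, 12+0) = 12
r[5] = max(3+12, 6+9, 7+6, 12+3, 12+0) = 15
r[6] = max(3+15, 6+12, 7+9, 12+6, 12+3, 31+0) = 31
r[7] = max(3+31, 6+15, 7+12, …, 31+3, 21+0) = 34
r[8] = max(3+34, 6+31, 7+15, …, 21+3, 28+0) = 37
r[9] = max(3+37, 6+34, 7+31, …, 28+3, 20+0) = 40
r[10] = max(3+40, 6+37, 7+34, …, 20+3, 34+0) = 43
r[11] = max(3+43, 6+40, 7+37, …, 34+3, 33+0) = 46
r[12] = max(3+46, 6+43, 7+40, …, 33+3, 51+0) = 62
r[13] = max(3+62, 6+46, 7+43, …, 51+3, 46+0) = 65
Maximum revenue is $65.
Now minimize piece count subject to staying optimal: for each k, pieces[k] = 1 + min over i with p[i]+r[k−i]=r[k] of pieces[k−i].
pieces[10] = 2
pieces[11] = 3
pieces[12] = 2
pieces[13] = 3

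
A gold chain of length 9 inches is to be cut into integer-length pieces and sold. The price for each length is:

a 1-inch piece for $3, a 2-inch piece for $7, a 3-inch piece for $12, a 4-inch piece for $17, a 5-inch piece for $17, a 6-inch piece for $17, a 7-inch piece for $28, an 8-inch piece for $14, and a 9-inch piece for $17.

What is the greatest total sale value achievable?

37

Build best[k] bottom-up: best[k] = max over allowed piece i of (p[i] + best[k−i]).
best[1] = 3
best[2] = 7
best[3] = 12
best[4] = 17
best[5] = 20  (first piece 1, then best[4]=17)
best[6] = 24  (first piece 2, then best[4]=17)
best[7] = 29  (first piece 3, then best[4]=17)
best[8] = 34  (first piece 4, then best[4]=17)
best[9] = 37  (first piece 1, then best[8]=34)
One optimal cutting: 4 + 4 + 1 → $17 + $17 + $3 = $37.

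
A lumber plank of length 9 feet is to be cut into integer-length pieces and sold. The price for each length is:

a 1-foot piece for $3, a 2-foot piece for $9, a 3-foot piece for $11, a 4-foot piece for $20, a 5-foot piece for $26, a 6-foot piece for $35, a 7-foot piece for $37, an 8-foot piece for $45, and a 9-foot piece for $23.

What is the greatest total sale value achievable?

Build best[k] bottom-up: best[k] = max over allowed piece i of (p[i] + best[k−i]).
best[1] = 3
best[2] = 9
best[3] = 12  (first piece 1, then best[2]=9)
best[4] = 20
best[5] = 26
best[6] = 35
best[7] = 38  (first piece 1, then best[6]=35)
best[8] = 45
best[9] = 48  (first piece 1, then best[8]=45)
One optimal cutting: 8 + 1 → $45 + $3 = $48.

48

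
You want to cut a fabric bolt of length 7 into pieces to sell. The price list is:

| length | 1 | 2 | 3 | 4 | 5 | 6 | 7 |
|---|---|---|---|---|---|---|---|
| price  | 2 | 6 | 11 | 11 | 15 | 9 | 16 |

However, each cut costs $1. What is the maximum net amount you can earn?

22

Consider every possible first cut. net[k] is the best of p[i]+net[k−i] over all sellable i≤k, charging 1 whenever i<k.
net[1] = 2
net[2] = 6
net[3] = 11
net[4] = 12  (first piece 1, then net[3]=11)
net[5] = 16  (first piece 2, then net[3]=11)
net[6] = 21  (first piece 3, then net[3]=11)
net[7] = 22  (first piece 1, then net[6]=21)
One optimal plan: pieces 3 + 3 + 1 (2 cuts) → $24 − $2 = $22.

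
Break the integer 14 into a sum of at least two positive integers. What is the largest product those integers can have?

162

Define m[k] = max over 1≤i<k of i · max(k−i, m[k−i]); the inner max lets the remainder stay uncut if that's better.
m[2] = 1×max(1,0) = 1×1 = 1
m[3] = 1×max(2,1) = 1×2 = 2
m[4] = 2×max(2,1) = 2×2 = 4
m[5] = 2×max(3,2) = 2×3 = 6
m[6] = 3×max(3,2) = 3×3 = 9
m[7] = 2×max(5,6) = 2×6 = 12
m[8] = 2×max(6,9) = 2×9 = 18
m[9] = 3×max(6,9) = 3×9 = 27
m[10] = 2×max(8,18) = 2×18 = 36
m[11] = 2×max(9,27) = 2×27 = 54
m[12] = 3×max(9,27) = 3×27 = 81
m[13] = 2×max(11,54) = 2×54 = 108
m[14] = 2×max(12,81) = 2×81 = 162
One optimal split: 3 + 3 + 3 + 3 + 2; product 3×3×3×3×2 = 162.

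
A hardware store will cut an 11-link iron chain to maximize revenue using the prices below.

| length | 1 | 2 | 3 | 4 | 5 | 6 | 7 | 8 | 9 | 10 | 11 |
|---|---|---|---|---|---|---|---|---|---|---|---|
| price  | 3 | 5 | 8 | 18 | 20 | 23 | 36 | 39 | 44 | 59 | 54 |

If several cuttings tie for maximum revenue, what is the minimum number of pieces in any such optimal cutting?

2

Consider every possible first cut. r[k] is the best of p[i]+r[k−i] over all sellable i≤k.
r[1] = 3
r[2] = max(3+3, 5+0) = 6
r[3] = max(3+6, 5+3, 8+0) = 9
r[4] = max(3+9, 5+6, 8+3, 18+0) = 18
r[5] = max(3+18, 5+9, 8+6, 18+3, 20+0) = 21
r[6] = max(3+21, 5+18, 8+9, 18+6, 20+3, 23+0) = 24
r[7] = max(3+24, 5+21, 8+18, …, 23+3, 36+0) = 36
r[8] = max(3+36, 5+24, 8+21, …, 36+3, 39+0) = 39
r[9] = max(3+39, 5+36, 8+24, …, 39+3, 44+0) = 44
r[10] = max(3+44, 5+39, 8+36, …, 44+3, 59+0) = 59
r[11] = max(3+59, 5+44, 8+39, …, 59+3, 54+0) = 62
Maximum revenue is $62.
Now minimize piece count subject to staying optimal: for each k, pieces[k] = 1 + min over i with p[i]+r[k−i]=r[k] of pieces[k−i].
pieces[8] = 1
pieces[9] = 1
pieces[10] = 1
pieces[11] = 2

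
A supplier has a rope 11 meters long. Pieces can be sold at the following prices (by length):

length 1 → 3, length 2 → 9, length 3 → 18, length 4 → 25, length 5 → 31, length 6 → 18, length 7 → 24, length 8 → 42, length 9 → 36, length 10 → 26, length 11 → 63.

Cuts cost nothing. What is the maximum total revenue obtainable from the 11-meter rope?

68

Consider every possible first cut. v[k] is the best of p[i]+v[k−i] over all sellable i≤k.
v[1] = 3
v[2] = max(3+3, 9+0) = 9
v[3] = max(3+9, 9+3, 18+0) = 18
v[4] = max(3+18, 9+9, 18+3, 25+0) = 25
v[5] = max(3+25, 9+18, 18+9, 25+3, 31+0) = 31
v[6] = max(3+31, 9+25, 18+18, 25+9, 31+3, 18+0) = 36
v[7] = max(3+36, 9+31, 18+25, …, 18+3, 24+0) = 43
v[8] = max(3+43, 9+36, 18+31, …, 24+3, 42+0) = 50
v[9] = max(3+50, 9+43, 18+36, …, 42+3, 36+0) = 56
v[10] = max(3+56, 9+50, 18+43, …, 36+3, 26+0) = 62
v[11] = max(3+62, 9+56, 18+50, …, 26+3, 63+0) = 68
One optimal cutting: 4 + 4 + 3 → 25 + 25 + 18 = 68.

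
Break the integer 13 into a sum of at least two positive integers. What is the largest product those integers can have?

Let m[k] be the best product for length k (with at least one cut). For each first piece i, the rest contributes max(k−i, m[k−i]).
m[2] = 1*max(1,0) = 1*1 = 1
m[3] = 1*max(2,1) = 1*2 = 2
m[4] = 2*max(2,1) = 2*2 = 4
m[5] = 2*max(3,2) = 2*3 = 6
m[6] = 3*max(3,2) = 3*3 = 9
m[7] = 2*max(5,6) = 2*6 = 12
m[8] = 2*max(6,9) = 2*9 = 18
m[9] = 3*max(6,9) = 3*9 = 27
m[10] = 2*max(8,18) = 2*18 = 36
m[11] = 2*max(9,27) = 2*27 = 54
m[12] = 3*max(9,27) = 3*27 = 81
m[13] = 2*max(11,54) = 2*54 = 108
One optimal split: 3 + 3 + 3 + 2 + 2; product 3*3*3*2*2 = 108.

108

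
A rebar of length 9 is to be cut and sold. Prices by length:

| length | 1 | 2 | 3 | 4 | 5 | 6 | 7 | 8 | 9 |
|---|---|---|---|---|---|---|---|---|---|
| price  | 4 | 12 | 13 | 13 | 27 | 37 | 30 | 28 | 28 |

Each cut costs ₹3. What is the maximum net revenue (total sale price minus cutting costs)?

Build v[k] bottom-up: v[k] = max over allowed piece i of (p[i] + v[k−i]) − 3 per cut.
v[1] = 4
v[2] = 12
v[3] = 13  (first piece 1, then v[2]=12)
v[4] = 21  (first piece 2, then v[2]=12)
v[5] = 27
v[6] = 37
v[7] = 38  (first piece 1, then v[6]=37)
v[8] = 46  (first piece 2, then v[6]=37)
v[9] = 47  (first piece 1, then v[8]=46)
One optimal plan: pieces 6 + 2 + 1 (2 cuts) → ₹53 − ₹6 = ₹47.

47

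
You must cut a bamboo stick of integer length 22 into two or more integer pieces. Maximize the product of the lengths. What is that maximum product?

2916

Let g[k] be the best product for length k (with at least one cut). For each first piece i, the rest contributes max(k−i, g[k−i]).
Small cases: g[2]=1, g[3]=2, g[4]=4, g[5]=6, g[6]=9, g[7]=12, g[8]=18, g[9]=27, g[10]=36, g[11]=54, g[12]=81, g[13]=108, g[14]=162, g[15]=243, g[16]=324, g[17]=486.
g[18] = 3*max(15,243) = 3*243 = 729
g[19] = 2*max(17,486) = 2*486 = 972
g[20] = 2*max(18,729) = 2*729 = 1458
g[21] = 3*max(18,729) = 3*729 = 2187
g[22] = 2*max(20,1458) = 2*1458 = 2916
One optimal split: 3 + 3 + 3 + 3 + 3 + 3 + 2 + 2; product 3*3*3*3*3*3*2*2 = 2916.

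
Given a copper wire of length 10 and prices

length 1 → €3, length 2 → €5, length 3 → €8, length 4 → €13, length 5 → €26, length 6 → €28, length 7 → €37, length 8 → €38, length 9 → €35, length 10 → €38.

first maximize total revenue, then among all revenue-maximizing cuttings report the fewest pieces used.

2

Consider every possible first cut. r[k] is the best of p[i]+r[k−i] over all sellable i≤k.
r[1] = 3
r[2] = 6  (first piece 1, then r[1]=3)
r[3] = 9  (first piece 1, then r[2]=6)
r[4] = 13
r[5] = 26
r[6] = 29  (first piece 1, then r[5]=26)
r[7] = 37
r[8] = 40  (first piece 1, then r[7]=37)
r[9] = 43  (first piece 1, then r[8]=40)
r[10] = 52  (first piece 5, then r[5]=26)
Maximum revenue is €52.
Now minimize piece count subject to staying optimal: for each k, pieces[k] = 1 + min over i with p[i]+r[k−i]=r[k] of pieces[k−i].
pieces[7] = 1
pieces[8] = 2
pieces[9] = 3
pieces[10] = 2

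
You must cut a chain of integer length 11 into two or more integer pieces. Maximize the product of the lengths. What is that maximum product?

Let P[k] be the best product for length k (with at least one cut). For each first piece i, the rest contributes max(k−i, P[k−i]).
Small cases: P[2]=1, P[3]=2, P[4]=4, P[5]=6.
P[6] = 3×max(3,2) = 3×3 = 9
P[7] = 2×max(5,6) = 2×6 = 12
P[8] = 2×max(6,9) = 2×9 = 18
P[9] = 3×max(6,9) = 3×9 = 27
P[10] = 2×max(8,18) = 2×18 = 36
P[11] = 2×max(9,27) = 2×27 = 54
One optimal split: 3 + 3 + 3 + 2; product 3×3×3×2 = 54.

54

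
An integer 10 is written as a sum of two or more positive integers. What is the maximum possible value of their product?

36

Fill P[k] for k=2..10: at each k try every first piece i and multiply by the better of (k−i) uncut or P[k−i].
P[2] = 1×max(1,0) = 1×1 = 1
P[3] = 1×max(2,1) = 1×2 = 2
P[4] = 2×max(2,1) = 2×2 = 4
P[5] = 2×max(3,2) = 2×3 = 6
P[6] = 3×max(3,2) = 3×3 = 9
P[7] = 2×max(5,6) = 2×6 = 12
P[8] = 2×max(6,9) = 2×9 = 18
P[9] = 3×max(6,9) = 3×9 = 27
P[10] = 2×max(8,18) = 2×18 = 36
One optimal split: 3 + 3 + 2 + 2; product 3×3×2×2 = 36.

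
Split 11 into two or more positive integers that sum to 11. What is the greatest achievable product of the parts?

54

Fill P[k] for k=2..11: at each k try every first piece i and multiply by the better of (k−i) uncut or P[k−i].
P[2] = 1×max(1,0) = 1×1 = 1
P[3] = max(1×2, 2×1) = 2
P[4] = max(1×3, 2×2, 3×1) = 4
P[5] = max(1×4, 2×3, 3×2, 4×1) = 6
P[6] = max(1×6, 2×4, 3×3, 4×2, 5×1) = 9
P[7] = max(1×9, 2×6, 3×4, 4×3, 5×2, 6×1) = 12
P[8] = max(1×12, 2×9, 3×6, …, 6×2, 7×1) = 18
P[9] = max(1×18, 2×12, 3×9, …, 7×2, 8×1) = 27
P[10] = max(1×27, 2×18, 3×12, …, 8×2, 9×1) = 36
P[11] = max(1×36, 2×27, 3×18, …, 9×2, 10×1) = 54
One optimal split: 3 + 3 + 3 + 2; product 3×3×3×2 = 54.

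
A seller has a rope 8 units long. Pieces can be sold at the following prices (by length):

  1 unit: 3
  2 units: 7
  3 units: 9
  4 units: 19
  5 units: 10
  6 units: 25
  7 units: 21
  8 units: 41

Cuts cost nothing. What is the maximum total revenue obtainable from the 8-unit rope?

Let r[k] be the best obtainable value from length k. For each k, try every first piece i and keep the best of price[i] + r[k−i].
r[1] = 3
r[2] = 7
r[3] = 10  (first piece 1, then r[2]=7)
r[4] = 19
r[5] = 22  (first piece 1, then r[4]=19)
r[6] = 26  (first piece 2, then r[4]=19)
r[7] = 29  (first piece 1, then r[6]=26)
r[8] = 41
Best is to sell the whole 8-unit piece uncut for 41.

41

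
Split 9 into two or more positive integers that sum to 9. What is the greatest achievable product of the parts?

Define g[k] = max over 1≤i<k of i · max(k−i, g[k−i]); the inner max lets the remainder stay uncut if that's better.
g[2] = 1·max(1,0) = 1·1 = 1
g[3] = 1·max(2,1) = 1·2 = 2
g[4] = 2·max(2,1) = 2·2 = 4
g[5] = 2·max(3,2) = 2·3 = 6
g[6] = 3·max(3,2) = 3·3 = 9
g[7] = 2·max(5,6) = 2·6 = 12
g[8] = 2·max(6,9) = 2·9 = 18
g[9] = 3·max(6,9) = 3·9 = 27
One optimal split: 3 + 3 + 3; product 3·3·3 = 27.

27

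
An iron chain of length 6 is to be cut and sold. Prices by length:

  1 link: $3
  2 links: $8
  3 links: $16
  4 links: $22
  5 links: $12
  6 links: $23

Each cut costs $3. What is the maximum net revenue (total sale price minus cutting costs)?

29

Let r[k] be the best obtainable value from length k. For each k, try every first piece i and keep the best of price[i] + r[k−i] minus the 3 cut fee when i<k.
r[1] = 3
r[2] = max(3+3-3, 8+0) = 8
r[3] = max(3+8-3, 8+3-3, 16+0) = 16
r[4] = max(3+16-3, 8+8-3, 16+3-3, 22+0) = 22
r[5] = max(3+22-3, 8+16-3, 16+8-3, 22+3-3, 12+0) = 22
r[6] = max(3+22-3, 8+22-3, 16+16-3, 22+8-3, 12+3-3, 23+0) = 29
One optimal plan: pieces 3 + 3 (1 cut) → $32 − $3 = $29.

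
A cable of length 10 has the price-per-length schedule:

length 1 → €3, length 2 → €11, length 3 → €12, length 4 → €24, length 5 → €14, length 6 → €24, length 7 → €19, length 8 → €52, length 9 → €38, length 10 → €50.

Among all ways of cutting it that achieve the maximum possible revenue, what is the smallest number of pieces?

Build r[k] bottom-up: r[k] = max over allowed piece i of (p[i] + r[k−i]).
r[1] = 3
r[2] = 11
r[3] = 14  (first piece 1, then r[2]=11)
r[4] = 24
r[5] = 27  (first piece 1, then r[4]=24)
r[6] = 35  (first piece 2, then r[4]=24)
r[7] = 38  (first piece 1, then r[6]=35)
r[8] = 52
r[9] = 55  (first piece 1, then r[8]=52)
r[10] = 63  (first piece 2, then r[8]=52)
Maximum revenue is €63.
Now minimize piece count subject to staying optimal: for each k, pieces[k] = 1 + min over i with p[i]+r[k−i]=r[k] of pieces[k−i].
pieces[7] = 3
pieces[8] = 1
pieces[9] = 2
pieces[10] = 2

2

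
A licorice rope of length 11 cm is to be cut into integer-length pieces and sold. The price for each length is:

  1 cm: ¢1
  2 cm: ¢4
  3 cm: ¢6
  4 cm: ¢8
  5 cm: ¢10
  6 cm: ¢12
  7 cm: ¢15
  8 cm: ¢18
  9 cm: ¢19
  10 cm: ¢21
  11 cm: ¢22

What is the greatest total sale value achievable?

Build v[k] bottom-up: v[k] = max over allowed piece i of (p[i] + v[k−i]).
v[1] = 1
v[2] = 4
v[3] = 6
v[4] = 8  (first piece 2, then v[2]=4)
v[5] = 10  (first piece 2, then v[3]=6)
v[6] = 12  (first piece 2, then v[4]=8)
v[7] = 15
v[8] = 18
v[9] = 19  (first piece 1, then v[8]=18)
v[10] = 22  (first piece 2, then v[8]=18)
v[11] = 24  (first piece 3, then v[8]=18)
One optimal cutting: 8 + 3 → ¢18 + ¢6 = ¢24.

24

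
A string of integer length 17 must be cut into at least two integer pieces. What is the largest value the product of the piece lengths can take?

486

Let f[k] be the best product for length k (with at least one cut). For each first piece i, the rest contributes max(k−i, f[k−i]).
f[2] = 1×max(1,0) = 1×1 = 1
f[3] = max(1×2, 2×1) = 2
f[4] = max(1×3, 2×2, 3×1) = 4
f[5] = max(1×4, 2×3, 3×2, 4×1) = 6
f[6] = max(1×6, 2×4, 3×3, 4×2, 5×1) = 9
f[7] = max(1×9, 2×6, 3×4, 4×3, 5×2, 6×1) = 12
f[8] = max(1×12, 2×9, 3×6, …, 6×2, 7×1) = 18
f[9] = max(1×18, 2×12, 3×9, …, 7×2, 8×1) = 27
f[10] = max(1×27, 2×18, 3×12, …, 8×2, 9×1) = 36
f[11] = max(1×36, 2×27, 3×18, …, 9×2, 10×1) = 54
f[12] = max(1×54, 2×36, 3×27, …, 10×2, 11×1) = 81
f[13] = max(1×81, 2×54, 3×36, …, 11×2, 12×1) = 108
f[14] = max(1×108, 2×81, 3×54, …, 12×2, 13×1) = 162
f[15] = max(1×162, 2×108, 3×81, …, 13×2, 14×1) = 243
f[16] = max(1×243, 2×162, 3×108, …, 14×2, 15×1) = 324
f[17] = max(1×324, 2×243, 3×162, …, 15×2, 16×1) = 486
One optimal split: 3 + 3 + 3 + 3 + 3 + 2; product 3×3×3×3×3×2 = 486.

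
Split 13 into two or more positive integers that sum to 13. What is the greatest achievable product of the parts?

Fill prod[k] for k=2..13: at each k try every first piece i and multiply by the better of (k−i) uncut or prod[k−i].
Small cases: prod[2]=1, prod[3]=2, prod[4]=4, prod[5]=6.
prod[6] = max(1*6, 2*4, 3*3, 4*2, 5*1) = 9
prod[7] = max(1*9, 2*6, 3*4, 4*3, 5*2, 6*1) = 12
prod[8] = max(1*12, 2*9, 3*6, …, 6*2, 7*1) = 18
prod[9] = max(1*18, 2*12, 3*9, …, 7*2, 8*1) = 27
prod[10] = max(1*27, 2*18, 3*12, …, 8*2, 9*1) = 36
prod[11] = max(1*36, 2*27, 3*18, …, 9*2, 10*1) = 54
prod[12] = max(1*54, 2*36, 3*27, …, 10*2, 11*1) = 81
prod[13] = max(1*81, 2*54, 3*36, …, 11*2, 12*1) = 108
One optimal split: 3 + 3 + 3 + 2 + 2; product 3*3*3*2*2 = 108.

108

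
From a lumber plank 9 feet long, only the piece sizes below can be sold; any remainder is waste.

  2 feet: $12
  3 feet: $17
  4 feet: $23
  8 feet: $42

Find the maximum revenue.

Build best[k] bottom-up: best[k] = max over allowed piece i of (p[i] + best[k−i]).
best[1] = 0
best[2] = 12
best[3] = max(12+0, 17+0) = 17
best[4] = max(12+12, 17+0, 23+0) = 24
best[5] = max(12+17, 17+12, 23+0) = 29
best[6] = max(12+24, 17+17, 23+12) = 36
best[7] = max(12+29, 17+24, 23+17) = 41
best[8] = max(12+36, 17+29, 23+24, 42+0) = 48
best[9] = max(12+41, 17+36, 23+29, 42+0) = 53
One optimal cutting: 3 + 2 + 2 + 2 → $53.

53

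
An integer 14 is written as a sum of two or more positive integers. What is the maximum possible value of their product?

162

Fill g[k] for k=2..14: at each k try every first piece i and multiply by the better of (k−i) uncut or g[k−i].
g[2] = 1·max(1,0) = 1·1 = 1
g[3] = 1·max(2,1) = 1·2 = 2
g[4] = 2·max(2,1) = 2·2 = 4
g[5] = 2·max(3,2) = 2·3 = 6
g[6] = 3·max(3,2) = 3·3 = 9
g[7] = 2·max(5,6) = 2·6 = 12
g[8] = 2·max(6,9) = 2·9 = 18
g[9] = 3·max(6,9) = 3·9 = 27
g[10] = 2·max(8,18) = 2·18 = 36
g[11] = 2·max(9,27) = 2·27 = 54
g[12] = 3·max(9,27) = 3·27 = 81
g[13] = 2·max(11,54) = 2·54 = 108
g[14] = 2·max(12,81) = 2·81 = 162
One optimal split: 3 + 3 + 3 + 3 + 2; product 3·3·3·3·2 = 162.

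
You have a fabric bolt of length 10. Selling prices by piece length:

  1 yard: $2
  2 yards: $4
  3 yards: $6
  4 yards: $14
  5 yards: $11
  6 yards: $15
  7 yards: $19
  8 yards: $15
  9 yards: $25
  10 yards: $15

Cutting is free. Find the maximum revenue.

32

Let r[k] be the best obtainable value from length k. For each k, try every first piece i and keep the best of price[i] + r[k−i].
r[1] = 2
r[2] = 4  (first piece 1, then r[1]=2)
r[3] = 6  (first piece 1, then r[2]=4)
r[4] = 14
r[5] = 16  (first piece 1, then r[4]=14)
r[6] = 18  (first piece 1, then r[5]=16)
r[7] = 20  (first piece 1, then r[6]=18)
r[8] = 28  (first piece 4, then r[4]=14)
r[9] = 30  (first piece 1, then r[8]=28)
r[10] = 32  (first piece 1, then r[9]=30)
One optimal cutting: 4 + 4 + 1 + 1 → $14 + $14 + $2 + $2 = $32.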